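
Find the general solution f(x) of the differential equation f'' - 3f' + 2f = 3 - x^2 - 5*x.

Characteristic equation r² - 3r + 2 = 0 factors as (r - 2)(r - 1) = 0, so r = 2, 1.
Hence f_h = C1*exp(2*x) + C2*exp(x).
For the particular solution try f_p = A0 + A1*x + A2*x^2. Substituting and matching coefficients of each power of x gives A0 = -4, A1 = -4, A2 = -1/2, so f_p = -4 - 4*x - x^2/2.

f = -4 - 4*x - x**2/2 + C1*exp(2*x) + C2*exp(x)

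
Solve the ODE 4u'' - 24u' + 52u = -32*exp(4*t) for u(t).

u = -8*exp(4*t)/5 + C1*cos(2*t)*exp(3*t) + C2*exp(3*t)*sin(2*t)

Divide through by 4: u'' - 6u' + 13u = -8*exp(4*t).
Characteristic equation r² - 6r + 13 = 0 has discriminant (-6)² - 4·(13) = -16 < 0, so r = 3 ± 2i.
Hence u_h = C1*cos(2*t)*exp(3*t) + C2*exp(3*t)*sin(2*t).
Try u_p = A*exp(4*t). Substituting into the equation and dividing by exp(4*t) gives A = -8/5, so u_p = -8*exp(4*t)/5.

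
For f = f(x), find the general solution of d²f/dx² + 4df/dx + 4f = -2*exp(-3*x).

f = -2*exp(-3*x) + C1*exp(-2*x) + C2*x*exp(-2*x)

Characteristic equation r² + 4r + 4 = 0 has discriminant (4)² - 4·(4) = 0, so r = -2 is a repeated root.
Hence f_h = (C1 + C2*x)*exp(-2*x).
Try f_p = A*exp(-3*x). Substituting into the equation and dividing by exp(-3*x) gives A = -2, so f_p = -2*exp(-3*x).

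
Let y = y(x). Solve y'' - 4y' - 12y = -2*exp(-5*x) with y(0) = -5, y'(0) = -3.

Characteristic equation r² - 4r - 12 = 0 factors as (r + 2)(r - 6) = 0, so r = -2, 6.
Hence y_h = C1*exp(-2*x) + C2*exp(6*x).
Try y_p = A*exp(-5*x). Substituting into the equation and dividing by exp(-5*x) gives A = -2/33, so y_p = -2*exp(-5*x)/33.
General solution: y = -2*exp(-5*x)/33 + C1*exp(-2*x) + C2*exp(6*x).
Apply the initial conditions: y(0) = -2/33 + C1 + C2 = -5 and y'(0) = 10/33 - 2*C1 + 6*C2 = -3. Solving gives C1 = -79/24, C2 = -145/88.

y = -145*exp(6*x)/88 - 79*exp(-2*x)/24 - 2*exp(-5*x)/33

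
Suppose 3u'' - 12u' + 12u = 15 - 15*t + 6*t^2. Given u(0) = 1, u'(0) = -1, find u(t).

Divide through by 3: u'' - 4u' + 4u = 5 - 5*t + 2*t^2.
Characteristic equation r² - 4r + 4 = 0 has discriminant (-4)² - 4·(4) = 0, so r = 2 is a repeated root.
Hence u_h = (C1 + C2*t)*exp(2*t).
For the particular solution try u_p = A0 + A1*t + A2*t^2. Substituting and matching coefficients of each power of t gives A0 = 3/4, A1 = -1/4, A2 = 1/2, so u_p = 3/4 + t^2/2 - t/4.
General solution: u = 3/4 + t^2/2 - t/4 + C1*exp(2*t) + C2*t*exp(2*t).
Apply the initial conditions: u(0) = 3/4 + C1 = 1 and u'(0) = -1/4 + C2 + 2*C1 = -1. Solving gives C1 = 1/4, C2 = -5/4.

u = 3/4 + t**2/2 - t/4 + exp(2*t)/4 - 5*t*exp(2*t)/4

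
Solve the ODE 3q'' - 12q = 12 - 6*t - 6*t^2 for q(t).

q = -3/4 + t/2 + t**2/2 + C1*exp(-2*t) + C2*exp(2*t)

Divide through by 3: q'' - 4q = 4 - 2*t - 2*t^2.
Characteristic equation r² - 4 = 0 factors as (r + 2)(r - 2) = 0, so r = -2, 2.
Hence q_h = C1*exp(-2*t) + C2*exp(2*t).
For the particular solution try q_p = A0 + A1*t + A2*t^2. Substituting and matching coefficients of each power of t gives A0 = -3/4, A1 = 1/2, A2 = 1/2, so q_p = -3/4 + t/2 + t^2/2.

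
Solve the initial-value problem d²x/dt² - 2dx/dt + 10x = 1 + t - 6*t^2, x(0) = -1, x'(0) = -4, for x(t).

Characteristic equation r² - 2r + 10 = 0 has discriminant (-2)² - 4·(10) = -36 < 0, so r = 1 ± 3i.
Hence x_h = C1*cos(3*t)*exp(t) + C2*exp(t)*sin(3*t).
For the particular solution try x_p = A0 + A1*t + A2*t^2. Substituting and matching coefficients of each power of t gives A0 = 24/125, A1 = -7/50, A2 = -3/5, so x_p = 24/125 - 7*t/50 - 3*t^2/5.
General solution: x = 24/125 - 7*t/50 - 3*t^2/5 + C1*cos(3*t)*exp(t) + C2*exp(t)*sin(3*t).
Apply the initial conditions: x(0) = 24/125 + C1 = -1 and x'(0) = -7/50 + C1 + 3*C2 = -4. Solving gives C1 = -149/125, C2 = -667/750.

x = 24/125 - 7*t/50 - 3*t**2/5 - 667*exp(t)*sin(3*t)/750 - 149*cos(3*t)*exp(t)/125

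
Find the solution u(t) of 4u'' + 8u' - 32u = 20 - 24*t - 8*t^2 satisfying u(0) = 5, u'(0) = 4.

u = -11/32 + t**2/4 + 7*t/8 + 49*exp(2*t)/12 + 121*exp(-4*t)/96

Divide through by 4: u'' + 2u' - 8u = 5 - 6*t - 2*t^2.
Characteristic equation r² + 2r - 8 = 0 factors as (r - 2)(r + 4) = 0, so r = 2, -4.
Hence u_h = C1*exp(2*t) + C2*exp(-4*t).
For the particular solution try u_p = A0 + A1*t + A2*t^2. Substituting and matching coefficients of each power of t gives A0 = -11/32, A1 = 7/8, A2 = 1/4, so u_p = -11/32 + t^2/4 + 7*t/8.
General solution: u = -11/32 + t^2/4 + 7*t/8 + C1*exp(2*t) + C2*exp(-4*t).
Apply the initial conditions: u(0) = -11/32 + C1 + C2 = 5 and u'(0) = 7/8 - 4*C2 + 2*C1 = 4. Solving gives C1 = 49/12, C2 = 121/96.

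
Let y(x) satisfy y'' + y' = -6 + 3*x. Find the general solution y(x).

Characteristic equation r² + r = 0 factors as (r + 1)r = 0, so r = -1, 0.
Hence y_h = C1*exp(-x) + C2.
Since 0 is a characteristic root (multiplicity 1), multiply the polynomial trial by x: try y_p = x*(A0 + A1*x). Substituting and matching coefficients of each power of x gives A0 = -9, A1 = 3/2, so y_p = -9*x + 3*x^2/2.

y = C2 - 9*x + 3*x**2/2 + C1*exp(-x)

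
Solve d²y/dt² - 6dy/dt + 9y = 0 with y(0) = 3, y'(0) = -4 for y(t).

Characteristic equation r² - 6r + 9 = 0 has discriminant (-6)² - 4·(9) = 0, so r = 3 is a repeated root.
Hence y_h = (C1 + C2*t)*exp(3*t).
Apply the initial conditions: y(0) = C1 = 3 and y'(0) = C2 + 3*C1 = -4. Solving gives C1 = 3, C2 = -13.

y = 3*exp(3*t) - 13*t*exp(3*t)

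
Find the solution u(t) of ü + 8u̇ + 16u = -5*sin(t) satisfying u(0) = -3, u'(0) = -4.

u = -907*exp(-4*t)/289 - 75*sin(t)/289 + 40*cos(t)/289 - 277*t*exp(-4*t)/17

Characteristic equation r² + 8r + 16 = 0 has discriminant (8)² - 4·(16) = 0, so r = -4 is a repeated root.
Hence u_h = (C1 + C2*t)*exp(-4*t).
Try u_p = A*cos(t) + B*sin(t). Substituting and equating the coefficients of cos(t) and sin(t) gives A = 40/289, B = -75/289, so u_p = -75*sin(t)/289 + 40*cos(t)/289.
General solution: u = -75*sin(t)/289 + 40*cos(t)/289 + C1*exp(-4*t) + C2*t*exp(-4*t).
Apply the initial conditions: u(0) = 40/289 + C1 = -3 and u'(0) = -75/289 + C2 - 4*C1 = -4. Solving gives C1 = -907/289, C2 = -277/17.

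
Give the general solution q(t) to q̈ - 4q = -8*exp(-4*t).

q = -2*exp(-4*t)/3 + C1*exp(-2*t) + C2*exp(2*t)

Characteristic equation r² - 4 = 0 factors as (r + 2)(r - 2) = 0, so r = -2, 2.
Hence q_h = C1*exp(-2*t) + C2*exp(2*t).
Try q_p = A*exp(-4*t). Substituting into the equation and dividing by exp(-4*t) gives A = -2/3, so q_p = -2*exp(-4*t)/3.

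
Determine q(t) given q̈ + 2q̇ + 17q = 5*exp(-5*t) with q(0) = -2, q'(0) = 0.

Characteristic equation r² + 2r + 17 = 0 has discriminant (2)² - 4·(17) = -64 < 0, so r = -1 ± 4i.
Hence q_h = C1*cos(4*t)*exp(-t) + C2*exp(-t)*sin(4*t).
Try q_p = A*exp(-5*t). Substituting into the equation and dividing by exp(-5*t) gives A = 5/32, so q_p = 5*exp(-5*t)/32.
General solution: q = 5*exp(-5*t)/32 + C1*cos(4*t)*exp(-t) + C2*exp(-t)*sin(4*t).
Apply the initial conditions: q(0) = 5/32 + C1 = -2 and q'(0) = -25/32 - C1 + 4*C2 = 0. Solving gives C1 = -69/32, C2 = -11/32.

q = 5*exp(-5*t)/32 - 69*cos(4*t)*exp(-t)/32 - 11*exp(-t)*sin(4*t)/32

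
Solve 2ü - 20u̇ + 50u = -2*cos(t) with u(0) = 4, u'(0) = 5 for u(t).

Divide through by 2: u'' - 10u' + 25u = -cos(t).
Characteristic equation r² - 10r + 25 = 0 has discriminant (-10)² - 4·(25) = 0, so r = 5 is a repeated root.
Hence u_h = (C1 + C2*t)*exp(5*t).
Try u_p = A*cos(t) + B*sin(t). Substituting and equating the coefficients of cos(t) and sin(t) gives A = -6/169, B = 5/338, so u_p = -6*cos(t)/169 + 5*sin(t)/338.
General solution: u = -6*cos(t)/169 + 5*sin(t)/338 + C1*exp(5*t) + C2*t*exp(5*t).
Apply the initial conditions: u(0) = -6/169 + C1 = 4 and u'(0) = 5/338 + C2 + 5*C1 = 5. Solving gives C1 = 682/169, C2 = -395/26.

u = -6*cos(t)/169 + 5*sin(t)/338 + 682*exp(5*t)/169 - 395*t*exp(5*t)/26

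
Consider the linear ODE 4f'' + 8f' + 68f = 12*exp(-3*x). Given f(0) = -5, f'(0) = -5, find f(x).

f = 3*exp(-3*x)/20 - 103*cos(4*x)*exp(-x)/20 - 97*exp(-x)*sin(4*x)/40

Divide through by 4: f'' + 2f' + 17f = 3*exp(-3*x).
Characteristic equation r² + 2r + 17 = 0 has discriminant (2)² - 4·(17) = -64 < 0, so r = -1 ± 4i.
Hence f_h = C1*cos(4*x)*exp(-x) + C2*exp(-x)*sin(4*x).
Try f_p = A*exp(-3*x). Substituting into the equation and dividing by exp(-3*x) gives A = 3/20, so f_p = 3*exp(-3*x)/20.
General solution: f = 3*exp(-3*x)/20 + C1*cos(4*x)*exp(-x) + C2*exp(-x)*sin(4*x).
Apply the initial conditions: f(0) = 3/20 + C1 = -5 and f'(0) = -9/20 - C1 + 4*C2 = -5. Solving gives C1 = -103/20, C2 = -97/40.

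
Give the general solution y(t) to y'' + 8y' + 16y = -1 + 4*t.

Characteristic equation r² + 8r + 16 = 0 has discriminant (8)² - 4·(16) = 0, so r = -4 is a repeated root.
Hence y_h = (C1 + C2*t)*exp(-4*t).
For the particular solution try y_p = A0 + A1*t. Substituting and matching coefficients of each power of t gives A0 = -3/16, A1 = 1/4, so y_p = -3/16 + t/4.

y = -3/16 + t/4 + C1*exp(-4*t) + C2*t*exp(-4*t)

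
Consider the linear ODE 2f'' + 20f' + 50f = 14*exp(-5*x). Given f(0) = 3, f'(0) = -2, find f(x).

Divide through by 2: f'' + 10f' + 25f = 7*exp(-5*x).
Characteristic equation r² + 10r + 25 = 0 has discriminant (10)² - 4·(25) = 0, so r = -5 is a repeated root.
Hence f_h = (C1 + C2*x)*exp(-5*x).
Since exp(-5*x) solves the homogeneous equation (r = -5 is a root of multiplicity 2), multiply the trial by x^2. Try f_p = A*x^2*exp(-5*x). Substituting into the equation and dividing by exp(-5*x) gives A = 7/2, so f_p = 7*x^2*exp(-5*x)/2.
General solution: f = C1*exp(-5*x) + 7*x^2*exp(-5*x)/2 + C2*x*exp(-5*x).
Apply the initial conditions: f(0) = C1 = 3 and f'(0) = C2 - 5*C1 = -2. Solving gives C1 = 3, C2 = 13.

f = 3*exp(-5*x) + 13*x*exp(-5*x) + 7*x**2*exp(-5*x)/2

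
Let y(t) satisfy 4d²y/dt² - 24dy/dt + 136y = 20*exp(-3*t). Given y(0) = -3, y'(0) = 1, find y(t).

Divide through by 4: y'' - 6y' + 34y = 5*exp(-3*t).
Characteristic equation r² - 6r + 34 = 0 has discriminant (-6)² - 4·(34) = -100 < 0, so r = 3 ± 5i.
Hence y_h = C1*cos(5*t)*exp(3*t) + C2*exp(3*t)*sin(5*t).
Try y_p = A*exp(-3*t). Substituting into the equation and dividing by exp(-3*t) gives A = 5/61, so y_p = 5*exp(-3*t)/61.
General solution: y = 5*exp(-3*t)/61 + C1*cos(5*t)*exp(3*t) + C2*exp(3*t)*sin(5*t).
Apply the initial conditions: y(0) = 5/61 + C1 = -3 and y'(0) = -15/61 + 3*C1 + 5*C2 = 1. Solving gives C1 = -188/61, C2 = 128/61.

y = 5*exp(-3*t)/61 - 188*cos(5*t)*exp(3*t)/61 + 128*exp(3*t)*sin(5*t)/61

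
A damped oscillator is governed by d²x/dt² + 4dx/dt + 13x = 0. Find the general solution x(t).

x = C1*cos(3*t)*exp(-2*t) + C2*exp(-2*t)*sin(3*t)

Characteristic equation r² + 4r + 13 = 0 has discriminant (4)² - 4·(13) = -36 < 0, so r = -2 ± 3i.
Hence x_h = C1*cos(3*t)*exp(-2*t) + C2*exp(-2*t)*sin(3*t).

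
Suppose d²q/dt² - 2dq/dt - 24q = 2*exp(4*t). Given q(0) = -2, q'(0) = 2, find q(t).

q = -11*exp(-4*t)/8 - exp(6*t)/2 - exp(4*t)/8

Characteristic equation r² - 2r - 24 = 0 factors as (r + 4)(r - 6) = 0, so r = -4, 6.
Hence q_h = C1*exp(-4*t) + C2*exp(6*t).
Try q_p = A*exp(4*t). Substituting into the equation and dividing by exp(4*t) gives A = -1/8, so q_p = -exp(4*t)/8.
General solution: q = -exp(4*t)/8 + C1*exp(-4*t) + C2*exp(6*t).
Apply the initial conditions: q(0) = -1/8 + C1 + C2 = -2 and q'(0) = -1/2 - 4*C1 + 6*C2 = 2. Solving gives C1 = -11/8, C2 = -1/2.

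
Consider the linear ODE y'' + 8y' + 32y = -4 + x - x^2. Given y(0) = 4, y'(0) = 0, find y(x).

Characteristic equation r² + 8r + 32 = 0 has discriminant (8)² - 4·(32) = -64 < 0, so r = -4 ± 4i.
Hence y_h = C1*cos(4*x)*exp(-4*x) + C2*exp(-4*x)*sin(4*x).
For the particular solution try y_p = A0 + A1*x + A2*x^2. Substituting and matching coefficients of each power of x gives A0 = -69/512, A1 = 3/64, A2 = -1/32, so y_p = -69/512 - x^2/32 + 3*x/64.
General solution: y = -69/512 - x^2/32 + 3*x/64 + C1*cos(4*x)*exp(-4*x) + C2*exp(-4*x)*sin(4*x).
Apply the initial conditions: y(0) = -69/512 + C1 = 4 and y'(0) = 3/64 - 4*C1 + 4*C2 = 0. Solving gives C1 = 2117/512, C2 = 2111/512.

y = -69/512 - x**2/32 + 3*x/64 + 2111*exp(-4*x)*sin(4*x)/512 + 2117*cos(4*x)*exp(-4*x)/512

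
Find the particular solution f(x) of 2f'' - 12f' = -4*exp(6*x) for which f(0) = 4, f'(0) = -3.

f = 40/9 - 4*exp(6*x)/9 - x*exp(6*x)/3

Divide through by 2: f'' - 6f' = -2*exp(6*x).
Characteristic equation r² - 6r = 0 factors as (r - 6)r = 0, so r = 6, 0.
Hence f_h = C1*exp(6*x) + C2.
Since exp(6*x) solves the homogeneous equation (r = 6 is a root of multiplicity 1), multiply the trial by x. Try f_p = A*x*exp(6*x). Substituting into the equation and dividing by exp(6*x) gives A = -1/3, so f_p = -x*exp(6*x)/3.
General solution: f = C2 + C1*exp(6*x) - x*exp(6*x)/3.
Apply the initial conditions: f(0) = C1 + C2 = 4 and f'(0) = -1/3 + 6*C1 = -3. Solving gives C1 = -4/9, C2 = 40/9.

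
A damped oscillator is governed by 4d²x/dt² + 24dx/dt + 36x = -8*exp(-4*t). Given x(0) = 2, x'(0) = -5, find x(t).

x = -2*exp(-4*t) + 4*exp(-3*t) - t*exp(-3*t)

Divide through by 4: x'' + 6x' + 9x = -2*exp(-4*t).
Characteristic equation r² + 6r + 9 = 0 has discriminant (6)² - 4·(9) = 0, so r = -3 is a repeated root.
Hence x_h = (C1 + C2*t)*exp(-3*t).
Try x_p = A*exp(-4*t). Substituting into the equation and dividing by exp(-4*t) gives A = -2, so x_p = -2*exp(-4*t).
General solution: x = -2*exp(-4*t) + C1*exp(-3*t) + C2*t*exp(-3*t).
Apply the initial conditions: x(0) = -2 + C1 = 2 and x'(0) = 8 + C2 - 3*C1 = -5. Solving gives C1 = 4, C2 = -1.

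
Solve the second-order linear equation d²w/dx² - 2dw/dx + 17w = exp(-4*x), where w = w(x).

w = exp(-4*x)/41 + C1*cos(4*x)*exp(x) + C2*exp(x)*sin(4*x)

Characteristic equation r² - 2r + 17 = 0 has discriminant (-2)² - 4·(17) = -64 < 0, so r = 1 ± 4i.
Hence w_h = C1*cos(4*x)*exp(x) + C2*exp(x)*sin(4*x).
Try w_p = A*exp(-4*x). Substituting into the equation and dividing by exp(-4*x) gives A = 1/41, so w_p = exp(-4*x)/41.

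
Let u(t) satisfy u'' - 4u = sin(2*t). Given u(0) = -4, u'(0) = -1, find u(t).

Characteristic equation r² - 4 = 0 factors as (r + 2)(r - 2) = 0, so r = -2, 2.
Hence u_h = C1*exp(-2*t) + C2*exp(2*t).
Try u_p = A*cos(2*t) + B*sin(2*t). Substituting and equating the coefficients of cos(2t) and sin(2t) gives A = 0, B = -1/8, so u_p = -sin(2*t)/8.
General solution: u = -sin(2*t)/8 + C1*exp(-2*t) + C2*exp(2*t).
Apply the initial conditions: u(0) = C1 + C2 = -4 and u'(0) = -1/4 - 2*C1 + 2*C2 = -1. Solving gives C1 = -29/16, C2 = -35/16.

u = -35*exp(2*t)/16 - 29*exp(-2*t)/16 - sin(2*t)/8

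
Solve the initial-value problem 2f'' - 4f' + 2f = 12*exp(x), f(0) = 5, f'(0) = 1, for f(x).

f = 5*exp(x) - 4*x*exp(x) + 3*x**2*exp(x)

Divide through by 2: f'' - 2f' + f = 6*exp(x).
Characteristic equation r² - 2r + 1 = 0 has discriminant (-2)² - 4·(1) = 0, so r = 1 is a repeated root.
Hence f_h = (C1 + C2*x)*exp(x).
Since exp(x) solves the homogeneous equation (r = 1 is a root of multiplicity 2), multiply the trial by x^2. Try f_p = A*x^2*exp(x). Substituting into the equation and dividing by exp(x) gives A = 3, so f_p = 3*x^2*exp(x).
General solution: f = C1*exp(x) + 3*x^2*exp(x) + C2*x*exp(x).
Apply the initial conditions: f(0) = C1 = 5 and f'(0) = C1 + C2 = 1. Solving gives C1 = 5, C2 = -4.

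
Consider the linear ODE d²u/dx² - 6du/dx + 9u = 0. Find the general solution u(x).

u = C1*exp(3*x) + C2*x*exp(3*x)

Characteristic equation r² - 6r + 9 = 0 has discriminant (-6)² - 4·(9) = 0, so r = 3 is a repeated root.
Hence u_h = (C1 + C2*x)*exp(3*x).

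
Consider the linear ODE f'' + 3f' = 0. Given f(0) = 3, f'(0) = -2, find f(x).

f = 7/3 + 2*exp(-3*x)/3

Characteristic equation r² + 3r = 0 factors as (r + 3)r = 0, so r = -3, 0.
Hence f_h = C1*exp(-3*x) + C2.
Apply the initial conditions: f(0) = C1 + C2 = 3 and f'(0) = -3*C1 = -2. Solving gives C1 = 2/3, C2 = 7/3.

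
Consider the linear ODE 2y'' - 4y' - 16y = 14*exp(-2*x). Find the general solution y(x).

Divide through by 2: y'' - 2y' - 8y = 7*exp(-2*x).
Characteristic equation r² - 2r - 8 = 0 factors as (r + 2)(r - 4) = 0, so r = -2, 4.
Hence y_h = C1*exp(-2*x) + C2*exp(4*x).
Since exp(-2*x) solves the homogeneous equation (r = -2 is a root of multiplicity 1), multiply the trial by x. Try y_p = A*x*exp(-2*x). Substituting into the equation and dividing by exp(-2*x) gives A = -7/6, so y_p = -7*x*exp(-2*x)/6.

y = C1*exp(-2*x) + C2*exp(4*x) - 7*x*exp(-2*x)/6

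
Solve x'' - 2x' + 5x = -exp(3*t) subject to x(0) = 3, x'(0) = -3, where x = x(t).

x = -exp(3*t)/8 - 23*exp(t)*sin(2*t)/8 + 25*cos(2*t)*exp(t)/8

Characteristic equation r² - 2r + 5 = 0 has discriminant (-2)² - 4·(5) = -16 < 0, so r = 1 ± 2i.
Hence x_h = C1*cos(2*t)*exp(t) + C2*exp(t)*sin(2*t).
Try x_p = A*exp(3*t). Substituting into the equation and dividing by exp(3*t) gives A = -1/8, so x_p = -exp(3*t)/8.
General solution: x = -exp(3*t)/8 + C1*cos(2*t)*exp(t) + C2*exp(t)*sin(2*t).
Apply the initial conditions: x(0) = -1/8 + C1 = 3 and x'(0) = -3/8 + C1 + 2*C2 = -3. Solving gives C1 = 25/8, C2 = -23/8.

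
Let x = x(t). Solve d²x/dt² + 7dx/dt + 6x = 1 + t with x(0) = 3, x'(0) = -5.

Characteristic equation r² + 7r + 6 = 0 factors as (r + 1)(r + 6) = 0, so r = -1, -6.
Hence x_h = C1*exp(-t) + C2*exp(-6*t).
For the particular solution try x_p = A0 + A1*t. Substituting and matching coefficients of each power of t gives A0 = -1/36, A1 = 1/6, so x_p = -1/36 + t/6.
General solution: x = -1/36 + t/6 + C1*exp(-t) + C2*exp(-6*t).
Apply the initial conditions: x(0) = -1/36 + C1 + C2 = 3 and x'(0) = 1/6 - C1 - 6*C2 = -5. Solving gives C1 = 13/5, C2 = 77/180.

x = -1/36 + t/6 + 13*exp(-t)/5 + 77*exp(-6*t)/180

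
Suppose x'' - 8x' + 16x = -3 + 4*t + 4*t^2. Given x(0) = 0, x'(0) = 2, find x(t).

Characteristic equation r² - 8r + 16 = 0 has discriminant (-8)² - 4·(16) = 0, so r = 4 is a repeated root.
Hence x_h = (C1 + C2*t)*exp(4*t).
For the particular solution try x_p = A0 + A1*t + A2*t^2. Substituting and matching coefficients of each power of t gives A0 = 1/32, A1 = 1/2, A2 = 1/4, so x_p = 1/32 + t/2 + t^2/4.
General solution: x = 1/32 + t/2 + t^2/4 + C1*exp(4*t) + C2*t*exp(4*t).
Apply the initial conditions: x(0) = 1/32 + C1 = 0 and x'(0) = 1/2 + C2 + 4*C1 = 2. Solving gives C1 = -1/32, C2 = 13/8.

x = 1/32 + t/2 - exp(4*t)/32 + t**2/4 + 13*t*exp(4*t)/8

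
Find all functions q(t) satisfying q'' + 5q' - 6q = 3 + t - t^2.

q = -19/54 + t**2/6 + t/9 + C1*exp(-6*t) + C2*exp(t)

Characteristic equation r² + 5r - 6 = 0 factors as (r + 6)(r - 1) = 0, so r = -6, 1.
Hence q_h = C1*exp(-6*t) + C2*exp(t).
For the particular solution try q_p = A0 + A1*t + A2*t^2. Substituting and matching coefficients of each power of t gives A0 = -19/54, A1 = 1/9, A2 = 1/6, so q_p = -19/54 + t^2/6 + t/9.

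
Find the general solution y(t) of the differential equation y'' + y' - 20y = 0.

Characteristic equation r² + r - 20 = 0 factors as (r - 4)(r + 5) = 0, so r = 4, -5.
Hence y_h = C1*exp(4*t) + C2*exp(-5*t).

y = C1*exp(4*t) + C2*exp(-5*t)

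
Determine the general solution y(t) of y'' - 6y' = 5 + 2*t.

y = C2 - 8*t/9 - t**2/6 + C1*exp(6*t)

Characteristic equation r² - 6r = 0 factors as (r - 6)r = 0, so r = 6, 0.
Hence y_h = C1*exp(6*t) + C2.
Since 0 is a characteristic root (multiplicity 1), multiply the polynomial trial by t: try y_p = t*(A0 + A1*t). Substituting and matching coefficients of each power of t gives A0 = -8/9, A1 = -1/6, so y_p = -8*t/9 - t^2/6.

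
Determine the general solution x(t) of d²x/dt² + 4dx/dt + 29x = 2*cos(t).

Characteristic equation r² + 4r + 29 = 0 has discriminant (4)² - 4·(29) = -100 < 0, so r = -2 ± 5i.
Hence x_h = C1*cos(5*t)*exp(-2*t) + C2*exp(-2*t)*sin(5*t).
Try x_p = A*cos(t) + B*sin(t). Substituting and equating the coefficients of cos(t) and sin(t) gives A = 7/100, B = 1/100, so x_p = sin(t)/100 + 7*cos(t)/100.

x = sin(t)/100 + 7*cos(t)/100 + C1*cos(5*t)*exp(-2*t) + C2*exp(-2*t)*sin(5*t)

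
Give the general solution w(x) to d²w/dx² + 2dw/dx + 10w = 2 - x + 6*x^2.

w = 37/250 - 17*x/50 + 3*x**2/5 + C1*cos(3*x)*exp(-x) + C2*exp(-x)*sin(3*x)

Characteristic equation r² + 2r + 10 = 0 has discriminant (2)² - 4·(10) = -36 < 0, so r = -1 ± 3i.
Hence w_h = C1*cos(3*x)*exp(-x) + C2*exp(-x)*sin(3*x).
For the particular solution try w_p = A0 + A1*x + A2*x^2. Substituting and matching coefficients of each power of x gives A0 = 37/250, A1 = -17/50, A2 = 3/5, so w_p = 37/250 - 17*x/50 + 3*x^2/5.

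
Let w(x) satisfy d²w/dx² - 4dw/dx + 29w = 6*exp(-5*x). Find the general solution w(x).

w = 3*exp(-5*x)/37 + C1*cos(5*x)*exp(2*x) + C2*exp(2*x)*sin(5*x)

Characteristic equation r² - 4r + 29 = 0 has discriminant (-4)² - 4·(29) = -100 < 0, so r = 2 ± 5i.
Hence w_h = C1*cos(5*x)*exp(2*x) + C2*exp(2*x)*sin(5*x).
Try w_p = A*exp(-5*x). Substituting into the equation and dividing by exp(-5*x) gives A = 3/37, so w_p = 3*exp(-5*x)/37.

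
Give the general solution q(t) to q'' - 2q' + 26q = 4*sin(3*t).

Characteristic equation r² - 2r + 26 = 0 has discriminant (-2)² - 4·(26) = -100 < 0, so r = 1 ± 5i.
Hence q_h = C1*cos(5*t)*exp(t) + C2*exp(t)*sin(5*t).
Try q_p = A*cos(3*t) + B*sin(3*t). Substituting and equating the coefficients of cos(3t) and sin(3t) gives A = 24/325, B = 68/325, so q_p = 24*cos(3*t)/325 + 68*sin(3*t)/325.

q = 24*cos(3*t)/325 + 68*sin(3*t)/325 + C1*cos(5*t)*exp(t) + C2*exp(t)*sin(5*t)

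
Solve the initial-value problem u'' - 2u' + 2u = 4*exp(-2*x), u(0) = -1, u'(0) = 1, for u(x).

u = 2*exp(-2*x)/5 - 7*cos(x)*exp(x)/5 + 16*exp(x)*sin(x)/5

Characteristic equation r² - 2r + 2 = 0 has discriminant (-2)² - 4·(2) = -4 < 0, so r = 1 ± i.
Hence u_h = C1*cos(x)*exp(x) + C2*exp(x)*sin(x).
Try u_p = A*exp(-2*x). Substituting into the equation and dividing by exp(-2*x) gives A = 2/5, so u_p = 2*exp(-2*x)/5.
General solution: u = 2*exp(-2*x)/5 + C1*cos(x)*exp(x) + C2*exp(x)*sin(x).
Apply the initial conditions: u(0) = 2/5 + C1 = -1 and u'(0) = -4/5 + C1 + C2 = 1. Solving gives C1 = -7/5, C2 = 16/5.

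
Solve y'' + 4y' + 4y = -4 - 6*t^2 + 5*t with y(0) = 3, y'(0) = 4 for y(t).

y = -9/2 - 3*t**2/2 + 15*exp(-2*t)/2 + 17*t/4 + 59*t*exp(-2*t)/4

Characteristic equation r² + 4r + 4 = 0 has discriminant (4)² - 4·(4) = 0, so r = -2 is a repeated root.
Hence y_h = (C1 + C2*t)*exp(-2*t).
For the particular solution try y_p = A0 + A1*t + A2*t^2. Substituting and matching coefficients of each power of t gives A0 = -9/2, A1 = 17/4, A2 = -3/2, so y_p = -9/2 - 3*t^2/2 + 17*t/4.
General solution: y = -9/2 - 3*t^2/2 + 17*t/4 + C1*exp(-2*t) + C2*t*exp(-2*t).
Apply the initial conditions: y(0) = -9/2 + C1 = 3 and y'(0) = 17/4 + C2 - 2*C1 = 4. Solving gives C1 = 15/2, C2 = 59/4.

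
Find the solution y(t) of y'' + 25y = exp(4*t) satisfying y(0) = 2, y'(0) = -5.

Characteristic equation r² + 25 = 0 has discriminant (0)² - 4·(25) = -100 < 0, so r = ± 5i.
Hence y_h = C1*cos(5*t) + C2*sin(5*t).
Try y_p = A*exp(4*t). Substituting into the equation and dividing by exp(4*t) gives A = 1/41, so y_p = exp(4*t)/41.
General solution: y = exp(4*t)/41 + C1*cos(5*t) + C2*sin(5*t).
Apply the initial conditions: y(0) = 1/41 + C1 = 2 and y'(0) = 4/41 + 5*C2 = -5. Solving gives C1 = 81/41, C2 = -209/205.

y = -209*sin(5*t)/205 + exp(4*t)/41 + 81*cos(5*t)/41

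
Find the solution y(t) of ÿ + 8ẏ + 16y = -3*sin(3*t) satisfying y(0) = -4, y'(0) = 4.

y = -2572*exp(-4*t)/625 - 21*sin(3*t)/625 + 72*cos(3*t)/625 - 309*t*exp(-4*t)/25

Characteristic equation r² + 8r + 16 = 0 has discriminant (8)² - 4·(16) = 0, so r = -4 is a repeated root.
Hence y_h = (C1 + C2*t)*exp(-4*t).
Try y_p = A*cos(3*t) + B*sin(3*t). Substituting and equating the coefficients of cos(3t) and sin(3t) gives A = 72/625, B = -21/625, so y_p = -21*sin(3*t)/625 + 72*cos(3*t)/625.
General solution: y = -21*sin(3*t)/625 + 72*cos(3*t)/625 + C1*exp(-4*t) + C2*t*exp(-4*t).
Apply the initial conditions: y(0) = 72/625 + C1 = -4 and y'(0) = -63/625 + C2 - 4*C1 = 4. Solving gives C1 = -2572/625, C2 = -309/25.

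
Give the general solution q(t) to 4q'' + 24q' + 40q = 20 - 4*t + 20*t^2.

q = 41/50 + t**2/2 - 7*t/10 + C1*cos(t)*exp(-3*t) + C2*exp(-3*t)*sin(t)

Divide through by 4: q'' + 6q' + 10q = 5 - t + 5*t^2.
Characteristic equation r² + 6r + 10 = 0 has discriminant (6)² - 4·(10) = -4 < 0, so r = -3 ± i.
Hence q_h = C1*cos(t)*exp(-3*t) + C2*exp(-3*t)*sin(t).
For the particular solution try q_p = A0 + A1*t + A2*t^2. Substituting and matching coefficients of each power of t gives A0 = 41/50, A1 = -7/10, A2 = 1/2, so q_p = 41/50 + t^2/2 - 7*t/10.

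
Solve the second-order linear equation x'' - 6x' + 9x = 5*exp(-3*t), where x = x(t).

Characteristic equation r² - 6r + 9 = 0 has discriminant (-6)² - 4·(9) = 0, so r = 3 is a repeated root.
Hence x_h = (C1 + C2*t)*exp(3*t).
Try x_p = A*exp(-3*t). Substituting into the equation and dividing by exp(-3*t) gives A = 5/36, so x_p = 5*exp(-3*t)/36.

x = 5*exp(-3*t)/36 + C1*exp(3*t) + C2*t*exp(3*t)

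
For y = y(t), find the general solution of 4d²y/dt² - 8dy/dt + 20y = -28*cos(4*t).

Divide through by 4: y'' - 2y' + 5y = -7*cos(4*t).
Characteristic equation r² - 2r + 5 = 0 has discriminant (-2)² - 4·(5) = -16 < 0, so r = 1 ± 2i.
Hence y_h = C1*cos(2*t)*exp(t) + C2*exp(t)*sin(2*t).
Try y_p = A*cos(4*t) + B*sin(4*t). Substituting and equating the coefficients of cos(4t) and sin(4t) gives A = 77/185, B = 56/185, so y_p = 56*sin(4*t)/185 + 77*cos(4*t)/185.

y = 56*sin(4*t)/185 + 77*cos(4*t)/185 + C1*cos(2*t)*exp(t) + C2*exp(t)*sin(2*t)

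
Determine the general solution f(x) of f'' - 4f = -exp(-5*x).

Characteristic equation r² - 4 = 0 factors as (r - 2)(r + 2) = 0, so r = 2, -2.
Hence f_h = C1*exp(2*x) + C2*exp(-2*x).
Try f_p = A*exp(-5*x). Substituting into the equation and dividing by exp(-5*x) gives A = -1/21, so f_p = -exp(-5*x)/21.

f = -exp(-5*x)/21 + C1*exp(2*x) + C2*exp(-2*x)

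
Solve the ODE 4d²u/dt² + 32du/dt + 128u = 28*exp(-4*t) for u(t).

Divide through by 4: u'' + 8u' + 32u = 7*exp(-4*t).
Characteristic equation r² + 8r + 32 = 0 has discriminant (8)² - 4·(32) = -64 < 0, so r = -4 ± 4i.
Hence u_h = C1*cos(4*t)*exp(-4*t) + C2*exp(-4*t)*sin(4*t).
Try u_p = A*exp(-4*t). Substituting into the equation and dividing by exp(-4*t) gives A = 7/16, so u_p = 7*exp(-4*t)/16.

u = 7*exp(-4*t)/16 + C1*cos(4*t)*exp(-4*t) + C2*exp(-4*t)*sin(4*t)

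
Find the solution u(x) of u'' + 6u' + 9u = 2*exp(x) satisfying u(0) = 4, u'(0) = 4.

Characteristic equation r² + 6r + 9 = 0 has discriminant (6)² - 4·(9) = 0, so r = -3 is a repeated root.
Hence u_h = (C1 + C2*x)*exp(-3*x).
Try u_p = A*exp(x). Substituting into the equation and dividing by exp(x) gives A = 1/8, so u_p = exp(x)/8.
General solution: u = exp(x)/8 + C1*exp(-3*x) + C2*x*exp(-3*x).
Apply the initial conditions: u(0) = 1/8 + C1 = 4 and u'(0) = 1/8 + C2 - 3*C1 = 4. Solving gives C1 = 31/8, C2 = 31/2.

u = exp(x)/8 + 31*exp(-3*x)/8 + 31*x*exp(-3*x)/2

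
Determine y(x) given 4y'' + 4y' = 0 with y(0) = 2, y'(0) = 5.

Divide through by 4: y'' + y' = 0.
Characteristic equation r² + r = 0 factors as (r + 1)r = 0, so r = -1, 0.
Hence y_h = C1*exp(-x) + C2.
Apply the initial conditions: y(0) = C1 + C2 = 2 and y'(0) = -C1 = 5. Solving gives C1 = -5, C2 = 7.

y = 7 - 5*exp(-x)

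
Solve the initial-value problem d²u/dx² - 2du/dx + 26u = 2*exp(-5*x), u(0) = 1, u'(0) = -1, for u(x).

u = 2*exp(-5*x)/61 - 22*exp(x)*sin(5*x)/61 + 59*cos(5*x)*exp(x)/61

Characteristic equation r² - 2r + 26 = 0 has discriminant (-2)² - 4·(26) = -100 < 0, so r = 1 ± 5i.
Hence u_h = C1*cos(5*x)*exp(x) + C2*exp(x)*sin(5*x).
Try u_p = A*exp(-5*x). Substituting into the equation and dividing by exp(-5*x) gives A = 2/61, so u_p = 2*exp(-5*x)/61.
General solution: u = 2*exp(-5*x)/61 + C1*cos(5*x)*exp(x) + C2*exp(x)*sin(5*x).
Apply the initial conditions: u(0) = 2/61 + C1 = 1 and u'(0) = -10/61 + C1 + 5*C2 = -1. Solving gives C1 = 59/61, C2 = -22/61.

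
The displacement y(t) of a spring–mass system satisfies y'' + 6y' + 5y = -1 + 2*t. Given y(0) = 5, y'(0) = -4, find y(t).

y = -17/25 + 6*exp(-t) - 8*exp(-5*t)/25 + 2*t/5

Characteristic equation r² + 6r + 5 = 0 factors as (r + 1)(r + 5) = 0, so r = -1, -5.
Hence y_h = C1*exp(-t) + C2*exp(-5*t).
For the particular solution try y_p = A0 + A1*t. Substituting and matching coefficients of each power of t gives A0 = -17/25, A1 = 2/5, so y_p = -17/25 + 2*t/5.
General solution: y = -17/25 + 2*t/5 + C1*exp(-t) + C2*exp(-5*t).
Apply the initial conditions: y(0) = -17/25 + C1 + C2 = 5 and y'(0) = 2/5 - C1 - 5*C2 = -4. Solving gives C1 = 6, C2 = -8/25.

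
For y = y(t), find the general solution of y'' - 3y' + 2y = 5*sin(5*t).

y = -115*sin(5*t)/754 + 75*cos(5*t)/754 + C1*exp(t) + C2*exp(2*t)

Characteristic equation r² - 3r + 2 = 0 factors as (r - 1)(r - 2) = 0, so r = 1, 2.
Hence y_h = C1*exp(t) + C2*exp(2*t).
Try y_p = A*cos(5*t) + B*sin(5*t). Substituting and equating the coefficients of cos(5t) and sin(5t) gives A = 75/754, B = -115/754, so y_p = -115*sin(5*t)/754 + 75*cos(5*t)/754.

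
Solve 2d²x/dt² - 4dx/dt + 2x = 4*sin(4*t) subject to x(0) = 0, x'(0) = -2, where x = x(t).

x = -30*sin(4*t)/289 - 16*exp(t)/289 + 16*cos(4*t)/289 - 26*t*exp(t)/17

Divide through by 2: x'' - 2x' + x = 2*sin(4*t).
Characteristic equation r² - 2r + 1 = 0 has discriminant (-2)² - 4·(1) = 0, so r = 1 is a repeated root.
Hence x_h = (C1 + C2*t)*exp(t).
Try x_p = A*cos(4*t) + B*sin(4*t). Substituting and equating the coefficients of cos(4t) and sin(4t) gives A = 16/289, B = -30/289, so x_p = -30*sin(4*t)/289 + 16*cos(4*t)/289.
General solution: x = -30*sin(4*t)/289 + 16*cos(4*t)/289 + C1*exp(t) + C2*t*exp(t).
Apply the initial conditions: x(0) = 16/289 + C1 = 0 and x'(0) = -120/289 + C1 + C2 = -2. Solving gives C1 = -16/289, C2 = -26/17.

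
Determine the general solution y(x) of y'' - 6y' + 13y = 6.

Characteristic equation r² - 6r + 13 = 0 has discriminant (-6)² - 4·(13) = -16 < 0, so r = 3 ± 2i.
Hence y_h = C1*cos(2*x)*exp(3*x) + C2*exp(3*x)*sin(2*x).
For the particular solution try y_p = A0. Substituting and matching coefficients of each power of x gives A0 = 6/13, so y_p = 6/13.

y = 6/13 + C1*cos(2*x)*exp(3*x) + C2*exp(3*x)*sin(2*x)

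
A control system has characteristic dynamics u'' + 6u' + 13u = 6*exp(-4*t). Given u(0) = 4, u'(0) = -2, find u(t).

Characteristic equation r² + 6r + 13 = 0 has discriminant (6)² - 4·(13) = -16 < 0, so r = -3 ± 2i.
Hence u_h = C1*cos(2*t)*exp(-3*t) + C2*exp(-3*t)*sin(2*t).
Try u_p = A*exp(-4*t). Substituting into the equation and dividing by exp(-4*t) gives A = 6/5, so u_p = 6*exp(-4*t)/5.
General solution: u = 6*exp(-4*t)/5 + C1*cos(2*t)*exp(-3*t) + C2*exp(-3*t)*sin(2*t).
Apply the initial conditions: u(0) = 6/5 + C1 = 4 and u'(0) = -24/5 - 3*C1 + 2*C2 = -2. Solving gives C1 = 14/5, C2 = 28/5.

u = 6*exp(-4*t)/5 + 14*cos(2*t)*exp(-3*t)/5 + 28*exp(-3*t)*sin(2*t)/5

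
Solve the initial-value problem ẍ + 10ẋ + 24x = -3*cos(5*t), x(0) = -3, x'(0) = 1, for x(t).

Characteristic equation r² + 10r + 24 = 0 factors as (r + 4)(r + 6) = 0, so r = -4, -6.
Hence x_h = C1*exp(-4*t) + C2*exp(-6*t).
Try x_p = A*cos(5*t) + B*sin(5*t). Substituting and equating the coefficients of cos(5t) and sin(5t) gives A = 3/2501, B = -150/2501, so x_p = -150*sin(5*t)/2501 + 3*cos(5*t)/2501.
General solution: x = -150*sin(5*t)/2501 + 3*cos(5*t)/2501 + C1*exp(-4*t) + C2*exp(-6*t).
Apply the initial conditions: x(0) = 3/2501 + C1 + C2 = -3 and x'(0) = -750/2501 - 6*C2 - 4*C1 = 1. Solving gives C1 = -685/82, C2 = 653/122.

x = -685*exp(-4*t)/82 - 150*sin(5*t)/2501 + 3*cos(5*t)/2501 + 653*exp(-6*t)/122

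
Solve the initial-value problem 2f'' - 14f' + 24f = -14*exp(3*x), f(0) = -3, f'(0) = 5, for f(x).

Divide through by 2: f'' - 7f' + 12f = -7*exp(3*x).
Characteristic equation r² - 7r + 12 = 0 factors as (r - 4)(r - 3) = 0, so r = 4, 3.
Hence f_h = C1*exp(4*x) + C2*exp(3*x).
Since exp(3*x) solves the homogeneous equation (r = 3 is a root of multiplicity 1), multiply the trial by x. Try f_p = A*x*exp(3*x). Substituting into the equation and dividing by exp(3*x) gives A = 7, so f_p = 7*x*exp(3*x).
General solution: f = C1*exp(4*x) + C2*exp(3*x) + 7*x*exp(3*x).
Apply the initial conditions: f(0) = C1 + C2 = -3 and f'(0) = 7 + 3*C2 + 4*C1 = 5. Solving gives C1 = 7, C2 = -10.

f = -10*exp(3*x) + 7*exp(4*x) + 7*x*exp(3*x)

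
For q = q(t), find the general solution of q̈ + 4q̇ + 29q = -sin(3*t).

Characteristic equation r² + 4r + 29 = 0 has discriminant (4)² - 4·(29) = -100 < 0, so r = -2 ± 5i.
Hence q_h = C1*cos(5*t)*exp(-2*t) + C2*exp(-2*t)*sin(5*t).
Try q_p = A*cos(3*t) + B*sin(3*t). Substituting and equating the coefficients of cos(3t) and sin(3t) gives A = 3/136, B = -5/136, so q_p = -5*sin(3*t)/136 + 3*cos(3*t)/136.

q = -5*sin(3*t)/136 + 3*cos(3*t)/136 + C1*cos(5*t)*exp(-2*t) + C2*exp(-2*t)*sin(5*t)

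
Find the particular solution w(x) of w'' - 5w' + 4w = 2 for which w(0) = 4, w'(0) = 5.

w = 1/2 + exp(4*x)/2 + 3*exp(x)

Characteristic equation r² - 5r + 4 = 0 factors as (r - 1)(r - 4) = 0, so r = 1, 4.
Hence w_h = C1*exp(x) + C2*exp(4*x).
For the particular solution try w_p = A0. Substituting and matching coefficients of each power of x gives A0 = 1/2, so w_p = 1/2.
General solution: w = 1/2 + C1*exp(x) + C2*exp(4*x).
Apply the initial conditions: w(0) = 1/2 + C1 + C2 = 4 and w'(0) = C1 + 4*C2 = 5. Solving gives C1 = 3, C2 = 1/2.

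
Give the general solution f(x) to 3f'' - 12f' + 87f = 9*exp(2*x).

Divide through by 3: f'' - 4f' + 29f = 3*exp(2*x).
Characteristic equation r² - 4r + 29 = 0 has discriminant (-4)² - 4·(29) = -100 < 0, so r = 2 ± 5i.
Hence f_h = C1*cos(5*x)*exp(2*x) + C2*exp(2*x)*sin(5*x).
Try f_p = A*exp(2*x). Substituting into the equation and dividing by exp(2*x) gives A = 3/25, so f_p = 3*exp(2*x)/25.

f = 3*exp(2*x)/25 + C1*cos(5*x)*exp(2*x) + C2*exp(2*x)*sin(5*x)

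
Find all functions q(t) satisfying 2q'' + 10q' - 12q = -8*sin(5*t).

Divide through by 2: q'' + 5q' - 6q = -4*sin(5*t).
Characteristic equation r² + 5r - 6 = 0 factors as (r + 6)(r - 1) = 0, so r = -6, 1.
Hence q_h = C1*exp(-6*t) + C2*exp(t).
Try q_p = A*cos(5*t) + B*sin(5*t). Substituting and equating the coefficients of cos(5t) and sin(5t) gives A = 50/793, B = 62/793, so q_p = 50*cos(5*t)/793 + 62*sin(5*t)/793.

q = 50*cos(5*t)/793 + 62*sin(5*t)/793 + C1*exp(-6*t) + C2*exp(t)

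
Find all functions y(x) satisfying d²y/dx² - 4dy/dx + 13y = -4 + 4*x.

y = -36/169 + 4*x/13 + C1*cos(3*x)*exp(2*x) + C2*exp(2*x)*sin(3*x)

Characteristic equation r² - 4r + 13 = 0 has discriminant (-4)² - 4·(13) = -36 < 0, so r = 2 ± 3i.
Hence y_h = C1*cos(3*x)*exp(2*x) + C2*exp(2*x)*sin(3*x).
For the particular solution try y_p = A0 + A1*x. Substituting and matching coefficients of each power of x gives A0 = -36/169, A1 = 4/13, so y_p = -36/169 + 4*x/13.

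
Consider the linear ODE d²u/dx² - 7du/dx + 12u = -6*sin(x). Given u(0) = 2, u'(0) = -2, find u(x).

Characteristic equation r² - 7r + 12 = 0 factors as (r - 4)(r - 3) = 0, so r = 4, 3.
Hence u_h = C1*exp(4*x) + C2*exp(3*x).
Try u_p = A*cos(x) + B*sin(x). Substituting and equating the coefficients of cos(x) and sin(x) gives A = -21/85, B = -33/85, so u_p = -33*sin(x)/85 - 21*cos(x)/85.
General solution: u = -33*sin(x)/85 - 21*cos(x)/85 + C1*exp(4*x) + C2*exp(3*x).
Apply the initial conditions: u(0) = -21/85 + C1 + C2 = 2 and u'(0) = -33/85 + 3*C2 + 4*C1 = -2. Solving gives C1 = -142/17, C2 = 53/5.

u = -142*exp(4*x)/17 - 33*sin(x)/85 - 21*cos(x)/85 + 53*exp(3*x)/5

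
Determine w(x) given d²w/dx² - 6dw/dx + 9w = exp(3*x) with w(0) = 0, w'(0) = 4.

Characteristic equation r² - 6r + 9 = 0 has discriminant (-6)² - 4·(9) = 0, so r = 3 is a repeated root.
Hence w_h = (C1 + C2*x)*exp(3*x).
Since exp(3*x) solves the homogeneous equation (r = 3 is a root of multiplicity 2), multiply the trial by x^2. Try w_p = A*x^2*exp(3*x). Substituting into the equation and dividing by exp(3*x) gives A = 1/2, so w_p = x^2*exp(3*x)/2.
General solution: w = C1*exp(3*x) + x^2*exp(3*x)/2 + C2*x*exp(3*x).
Apply the initial conditions: w(0) = C1 = 0 and w'(0) = C2 + 3*C1 = 4. Solving gives C1 = 0, C2 = 4.

w = x**2*exp(3*x)/2 + 4*x*exp(3*x)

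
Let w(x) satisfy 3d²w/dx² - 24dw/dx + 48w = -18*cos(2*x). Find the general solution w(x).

Divide through by 3: w'' - 8w' + 16w = -6*cos(2*x).
Characteristic equation r² - 8r + 16 = 0 has discriminant (-8)² - 4·(16) = 0, so r = 4 is a repeated root.
Hence w_h = (C1 + C2*x)*exp(4*x).
Try w_p = A*cos(2*x) + B*sin(2*x). Substituting and equating the coefficients of cos(2x) and sin(2x) gives A = -9/50, B = 6/25, so w_p = -9*cos(2*x)/50 + 6*sin(2*x)/25.

w = -9*cos(2*x)/50 + 6*sin(2*x)/25 + C1*exp(4*x) + C2*x*exp(4*x)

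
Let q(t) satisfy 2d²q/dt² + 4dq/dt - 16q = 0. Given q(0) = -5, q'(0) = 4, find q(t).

Divide through by 2: q'' + 2q' - 8q = 0.
Characteristic equation r² + 2r - 8 = 0 factors as (r + 4)(r - 2) = 0, so r = -4, 2.
Hence q_h = C1*exp(-4*t) + C2*exp(2*t).
Apply the initial conditions: q(0) = C1 + C2 = -5 and q'(0) = -4*C1 + 2*C2 = 4. Solving gives C1 = -7/3, C2 = -8/3.

q = -8*exp(2*t)/3 - 7*exp(-4*t)/3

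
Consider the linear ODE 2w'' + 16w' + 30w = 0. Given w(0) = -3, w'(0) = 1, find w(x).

w = -7*exp(-3*x) + 4*exp(-5*x)

Divide through by 2: w'' + 8w' + 15w = 0.
Characteristic equation r² + 8r + 15 = 0 factors as (r + 3)(r + 5) = 0, so r = -3, -5.
Hence w_h = C1*exp(-3*x) + C2*exp(-5*x).
Apply the initial conditions: w(0) = C1 + C2 = -3 and w'(0) = -5*C2 - 3*C1 = 1. Solving gives C1 = -7, C2 = 4.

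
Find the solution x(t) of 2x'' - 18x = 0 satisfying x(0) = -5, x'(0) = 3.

Divide through by 2: x'' - 9x = 0.
Characteristic equation r² - 9 = 0 factors as (r + 3)(r - 3) = 0, so r = -3, 3.
Hence x_h = C1*exp(-3*t) + C2*exp(3*t).
Apply the initial conditions: x(0) = C1 + C2 = -5 and x'(0) = -3*C1 + 3*C2 = 3. Solving gives C1 = -3, C2 = -2.

x = -3*exp(-3*t) - 2*exp(3*t)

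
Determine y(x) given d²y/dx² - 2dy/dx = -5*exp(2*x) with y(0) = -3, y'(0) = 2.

y = -21/4 + 9*exp(2*x)/4 - 5*x*exp(2*x)/2

Characteristic equation r² - 2r = 0 factors as (r - 2)r = 0, so r = 2, 0.
Hence y_h = C1*exp(2*x) + C2.
Since exp(2*x) solves the homogeneous equation (r = 2 is a root of multiplicity 1), multiply the trial by x. Try y_p = A*x*exp(2*x). Substituting into the equation and dividing by exp(2*x) gives A = -5/2, so y_p = -5*x*exp(2*x)/2.
General solution: y = C2 + C1*exp(2*x) - 5*x*exp(2*x)/2.
Apply the initial conditions: y(0) = C1 + C2 = -3 and y'(0) = -5/2 + 2*C1 = 2. Solving gives C1 = 9/4, C2 = -21/4.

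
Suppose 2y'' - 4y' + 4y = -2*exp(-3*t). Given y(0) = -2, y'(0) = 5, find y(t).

Divide through by 2: y'' - 2y' + 2y = -exp(-3*t).
Characteristic equation r² - 2r + 2 = 0 has discriminant (-2)² - 4·(2) = -4 < 0, so r = 1 ± i.
Hence y_h = C1*cos(t)*exp(t) + C2*exp(t)*sin(t).
Try y_p = A*exp(-3*t). Substituting into the equation and dividing by exp(-3*t) gives A = -1/17, so y_p = -exp(-3*t)/17.
General solution: y = -exp(-3*t)/17 + C1*cos(t)*exp(t) + C2*exp(t)*sin(t).
Apply the initial conditions: y(0) = -1/17 + C1 = -2 and y'(0) = 3/17 + C1 + C2 = 5. Solving gives C1 = -33/17, C2 = 115/17.

y = -exp(-3*t)/17 - 33*cos(t)*exp(t)/17 + 115*exp(t)*sin(t)/17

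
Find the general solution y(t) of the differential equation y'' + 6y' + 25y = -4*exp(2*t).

y = -4*exp(2*t)/41 + C1*cos(4*t)*exp(-3*t) + C2*exp(-3*t)*sin(4*t)

Characteristic equation r² + 6r + 25 = 0 has discriminant (6)² - 4·(25) = -64 < 0, so r = -3 ± 4i.
Hence y_h = C1*cos(4*t)*exp(-3*t) + C2*exp(-3*t)*sin(4*t).
Try y_p = A*exp(2*t). Substituting into the equation and dividing by exp(2*t) gives A = -4/41, so y_p = -4*exp(2*t)/41.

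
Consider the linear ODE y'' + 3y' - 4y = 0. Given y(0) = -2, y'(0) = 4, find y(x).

Characteristic equation r² + 3r - 4 = 0 factors as (r - 1)(r + 4) = 0, so r = 1, -4.
Hence y_h = C1*exp(x) + C2*exp(-4*x).
Apply the initial conditions: y(0) = C1 + C2 = -2 and y'(0) = C1 - 4*C2 = 4. Solving gives C1 = -4/5, C2 = -6/5.

y = -6*exp(-4*x)/5 - 4*exp(x)/5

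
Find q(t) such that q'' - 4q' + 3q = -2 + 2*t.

Characteristic equation r² - 4r + 3 = 0 factors as (r - 1)(r - 3) = 0, so r = 1, 3.
Hence q_h = C1*exp(t) + C2*exp(3*t).
For the particular solution try q_p = A0 + A1*t. Substituting and matching coefficients of each power of t gives A0 = 2/9, A1 = 2/3, so q_p = 2/9 + 2*t/3.

q = 2/9 + 2*t/3 + C1*exp(t) + C2*exp(3*t)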